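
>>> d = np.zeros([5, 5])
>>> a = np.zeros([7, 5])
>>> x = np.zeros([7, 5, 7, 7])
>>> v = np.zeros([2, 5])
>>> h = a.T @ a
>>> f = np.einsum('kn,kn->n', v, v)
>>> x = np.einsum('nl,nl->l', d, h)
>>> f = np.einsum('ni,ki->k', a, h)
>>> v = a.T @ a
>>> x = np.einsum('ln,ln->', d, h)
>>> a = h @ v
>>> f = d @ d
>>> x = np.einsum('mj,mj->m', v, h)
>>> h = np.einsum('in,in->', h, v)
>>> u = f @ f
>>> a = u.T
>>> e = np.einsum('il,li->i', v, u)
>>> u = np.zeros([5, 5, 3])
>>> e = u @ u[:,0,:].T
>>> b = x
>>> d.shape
(5, 5)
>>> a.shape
(5, 5)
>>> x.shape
(5,)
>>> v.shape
(5, 5)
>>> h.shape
()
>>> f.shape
(5, 5)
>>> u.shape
(5, 5, 3)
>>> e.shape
(5, 5, 5)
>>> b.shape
(5,)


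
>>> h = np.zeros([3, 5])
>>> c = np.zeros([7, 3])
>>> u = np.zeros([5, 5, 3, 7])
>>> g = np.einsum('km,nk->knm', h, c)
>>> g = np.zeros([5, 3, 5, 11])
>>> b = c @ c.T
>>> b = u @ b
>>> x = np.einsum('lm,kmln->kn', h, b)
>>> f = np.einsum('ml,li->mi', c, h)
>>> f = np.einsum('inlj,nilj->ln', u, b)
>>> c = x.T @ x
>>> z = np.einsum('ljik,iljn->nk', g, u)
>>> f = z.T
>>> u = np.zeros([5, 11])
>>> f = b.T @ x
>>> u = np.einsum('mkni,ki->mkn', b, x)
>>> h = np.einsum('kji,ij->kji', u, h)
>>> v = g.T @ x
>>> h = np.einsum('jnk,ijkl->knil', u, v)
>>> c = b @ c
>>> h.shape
(3, 5, 11, 7)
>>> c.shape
(5, 5, 3, 7)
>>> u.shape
(5, 5, 3)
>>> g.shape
(5, 3, 5, 11)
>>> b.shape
(5, 5, 3, 7)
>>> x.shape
(5, 7)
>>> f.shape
(7, 3, 5, 7)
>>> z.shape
(7, 11)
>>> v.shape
(11, 5, 3, 7)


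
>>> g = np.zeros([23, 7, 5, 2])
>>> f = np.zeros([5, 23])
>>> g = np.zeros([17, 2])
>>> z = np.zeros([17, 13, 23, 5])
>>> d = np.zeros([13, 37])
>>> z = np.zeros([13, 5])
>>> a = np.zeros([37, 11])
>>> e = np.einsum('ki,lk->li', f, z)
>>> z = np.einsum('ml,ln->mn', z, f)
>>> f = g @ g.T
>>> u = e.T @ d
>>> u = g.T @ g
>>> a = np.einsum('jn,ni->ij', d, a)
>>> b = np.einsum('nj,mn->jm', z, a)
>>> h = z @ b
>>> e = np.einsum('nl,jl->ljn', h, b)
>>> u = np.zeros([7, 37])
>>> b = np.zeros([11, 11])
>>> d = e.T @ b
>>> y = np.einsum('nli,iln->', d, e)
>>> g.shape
(17, 2)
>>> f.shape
(17, 17)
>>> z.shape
(13, 23)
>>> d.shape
(13, 23, 11)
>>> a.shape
(11, 13)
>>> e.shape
(11, 23, 13)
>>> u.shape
(7, 37)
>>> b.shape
(11, 11)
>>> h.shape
(13, 11)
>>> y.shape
()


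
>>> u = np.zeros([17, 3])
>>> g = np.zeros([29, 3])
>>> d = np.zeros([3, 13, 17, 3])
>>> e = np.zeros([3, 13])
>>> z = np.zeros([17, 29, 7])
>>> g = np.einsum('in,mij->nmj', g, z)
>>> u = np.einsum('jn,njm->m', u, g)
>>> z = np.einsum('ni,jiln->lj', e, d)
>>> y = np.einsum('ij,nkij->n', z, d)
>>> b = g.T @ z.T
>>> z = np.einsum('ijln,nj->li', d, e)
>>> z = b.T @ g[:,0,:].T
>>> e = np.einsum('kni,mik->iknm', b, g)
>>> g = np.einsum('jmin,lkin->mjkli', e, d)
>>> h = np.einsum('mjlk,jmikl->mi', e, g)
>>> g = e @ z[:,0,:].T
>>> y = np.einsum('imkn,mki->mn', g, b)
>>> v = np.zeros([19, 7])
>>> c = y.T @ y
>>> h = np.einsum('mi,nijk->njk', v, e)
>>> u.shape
(7,)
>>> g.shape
(17, 7, 17, 17)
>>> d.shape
(3, 13, 17, 3)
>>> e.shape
(17, 7, 17, 3)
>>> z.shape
(17, 17, 3)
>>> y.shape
(7, 17)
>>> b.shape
(7, 17, 17)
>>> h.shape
(17, 17, 3)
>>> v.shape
(19, 7)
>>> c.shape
(17, 17)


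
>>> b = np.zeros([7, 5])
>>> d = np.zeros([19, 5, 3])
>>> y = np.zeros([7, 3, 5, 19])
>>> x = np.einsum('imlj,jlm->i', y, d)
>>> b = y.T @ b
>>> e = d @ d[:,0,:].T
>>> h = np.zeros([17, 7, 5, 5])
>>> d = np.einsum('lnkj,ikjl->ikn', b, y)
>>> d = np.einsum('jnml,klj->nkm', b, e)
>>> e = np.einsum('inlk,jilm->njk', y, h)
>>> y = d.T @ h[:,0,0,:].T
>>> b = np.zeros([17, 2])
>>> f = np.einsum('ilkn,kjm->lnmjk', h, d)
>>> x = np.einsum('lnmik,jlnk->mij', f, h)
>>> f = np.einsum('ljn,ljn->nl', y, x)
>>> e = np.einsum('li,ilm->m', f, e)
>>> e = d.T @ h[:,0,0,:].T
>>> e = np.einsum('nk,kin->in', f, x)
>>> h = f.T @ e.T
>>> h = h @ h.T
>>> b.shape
(17, 2)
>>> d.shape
(5, 19, 3)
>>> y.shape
(3, 19, 17)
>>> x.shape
(3, 19, 17)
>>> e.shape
(19, 17)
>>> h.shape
(3, 3)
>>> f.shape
(17, 3)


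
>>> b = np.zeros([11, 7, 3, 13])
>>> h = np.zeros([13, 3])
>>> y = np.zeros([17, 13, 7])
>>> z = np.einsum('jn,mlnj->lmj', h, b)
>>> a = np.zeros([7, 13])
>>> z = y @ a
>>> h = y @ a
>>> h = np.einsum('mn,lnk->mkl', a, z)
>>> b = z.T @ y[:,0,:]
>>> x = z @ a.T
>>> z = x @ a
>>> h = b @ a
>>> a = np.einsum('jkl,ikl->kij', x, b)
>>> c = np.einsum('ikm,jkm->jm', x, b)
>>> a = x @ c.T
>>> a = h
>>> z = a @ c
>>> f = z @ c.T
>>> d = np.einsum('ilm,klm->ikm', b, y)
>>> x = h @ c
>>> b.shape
(13, 13, 7)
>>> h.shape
(13, 13, 13)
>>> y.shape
(17, 13, 7)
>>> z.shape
(13, 13, 7)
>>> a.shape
(13, 13, 13)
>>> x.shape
(13, 13, 7)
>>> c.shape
(13, 7)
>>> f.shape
(13, 13, 13)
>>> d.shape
(13, 17, 7)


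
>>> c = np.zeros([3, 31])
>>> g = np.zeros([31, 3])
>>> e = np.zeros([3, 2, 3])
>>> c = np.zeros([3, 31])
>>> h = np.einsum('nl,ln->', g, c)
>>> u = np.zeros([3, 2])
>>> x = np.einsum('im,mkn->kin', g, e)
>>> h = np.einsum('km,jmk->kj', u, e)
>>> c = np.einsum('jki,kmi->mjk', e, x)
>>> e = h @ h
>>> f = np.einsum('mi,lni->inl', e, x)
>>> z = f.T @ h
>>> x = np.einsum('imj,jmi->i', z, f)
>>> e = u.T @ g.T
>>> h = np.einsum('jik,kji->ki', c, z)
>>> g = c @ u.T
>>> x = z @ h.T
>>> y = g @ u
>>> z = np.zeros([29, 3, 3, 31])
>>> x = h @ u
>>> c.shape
(31, 3, 2)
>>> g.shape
(31, 3, 3)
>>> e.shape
(2, 31)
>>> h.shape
(2, 3)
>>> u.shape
(3, 2)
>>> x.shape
(2, 2)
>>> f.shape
(3, 31, 2)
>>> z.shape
(29, 3, 3, 31)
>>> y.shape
(31, 3, 2)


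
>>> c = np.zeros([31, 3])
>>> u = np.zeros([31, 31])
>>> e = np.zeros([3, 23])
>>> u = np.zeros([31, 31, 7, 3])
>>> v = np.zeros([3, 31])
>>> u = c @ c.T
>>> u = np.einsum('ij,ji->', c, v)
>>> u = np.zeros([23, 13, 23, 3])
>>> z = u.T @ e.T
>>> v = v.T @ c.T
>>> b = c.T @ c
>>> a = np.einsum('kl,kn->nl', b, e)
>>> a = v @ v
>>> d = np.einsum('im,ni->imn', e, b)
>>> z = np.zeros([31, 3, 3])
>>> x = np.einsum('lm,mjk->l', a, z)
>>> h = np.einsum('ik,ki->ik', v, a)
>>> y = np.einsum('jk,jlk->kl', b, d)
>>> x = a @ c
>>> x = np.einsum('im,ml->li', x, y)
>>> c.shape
(31, 3)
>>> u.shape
(23, 13, 23, 3)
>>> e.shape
(3, 23)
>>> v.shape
(31, 31)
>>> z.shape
(31, 3, 3)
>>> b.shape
(3, 3)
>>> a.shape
(31, 31)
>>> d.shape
(3, 23, 3)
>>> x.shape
(23, 31)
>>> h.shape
(31, 31)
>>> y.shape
(3, 23)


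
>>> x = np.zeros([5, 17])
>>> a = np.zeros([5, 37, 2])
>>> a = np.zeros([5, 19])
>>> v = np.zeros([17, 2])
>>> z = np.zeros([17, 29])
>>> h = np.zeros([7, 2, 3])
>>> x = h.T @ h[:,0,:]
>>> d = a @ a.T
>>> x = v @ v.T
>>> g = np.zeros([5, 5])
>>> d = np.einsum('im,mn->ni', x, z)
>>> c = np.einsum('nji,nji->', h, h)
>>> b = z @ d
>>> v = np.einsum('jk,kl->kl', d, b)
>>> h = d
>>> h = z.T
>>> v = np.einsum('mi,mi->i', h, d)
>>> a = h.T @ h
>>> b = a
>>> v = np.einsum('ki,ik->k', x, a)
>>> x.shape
(17, 17)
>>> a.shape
(17, 17)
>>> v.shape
(17,)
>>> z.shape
(17, 29)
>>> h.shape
(29, 17)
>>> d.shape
(29, 17)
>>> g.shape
(5, 5)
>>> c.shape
()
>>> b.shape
(17, 17)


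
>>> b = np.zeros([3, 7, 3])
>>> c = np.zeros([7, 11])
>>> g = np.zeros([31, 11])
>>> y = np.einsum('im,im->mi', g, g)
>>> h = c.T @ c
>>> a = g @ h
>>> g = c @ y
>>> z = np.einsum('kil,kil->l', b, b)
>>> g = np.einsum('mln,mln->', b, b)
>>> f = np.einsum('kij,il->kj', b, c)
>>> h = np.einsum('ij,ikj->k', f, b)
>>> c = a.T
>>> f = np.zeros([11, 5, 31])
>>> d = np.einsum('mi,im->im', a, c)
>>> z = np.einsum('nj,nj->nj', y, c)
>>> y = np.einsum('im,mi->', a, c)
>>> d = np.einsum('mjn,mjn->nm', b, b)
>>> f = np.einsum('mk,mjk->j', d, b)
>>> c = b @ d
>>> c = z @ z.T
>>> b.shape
(3, 7, 3)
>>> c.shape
(11, 11)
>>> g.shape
()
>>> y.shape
()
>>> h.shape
(7,)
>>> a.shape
(31, 11)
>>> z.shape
(11, 31)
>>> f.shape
(7,)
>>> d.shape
(3, 3)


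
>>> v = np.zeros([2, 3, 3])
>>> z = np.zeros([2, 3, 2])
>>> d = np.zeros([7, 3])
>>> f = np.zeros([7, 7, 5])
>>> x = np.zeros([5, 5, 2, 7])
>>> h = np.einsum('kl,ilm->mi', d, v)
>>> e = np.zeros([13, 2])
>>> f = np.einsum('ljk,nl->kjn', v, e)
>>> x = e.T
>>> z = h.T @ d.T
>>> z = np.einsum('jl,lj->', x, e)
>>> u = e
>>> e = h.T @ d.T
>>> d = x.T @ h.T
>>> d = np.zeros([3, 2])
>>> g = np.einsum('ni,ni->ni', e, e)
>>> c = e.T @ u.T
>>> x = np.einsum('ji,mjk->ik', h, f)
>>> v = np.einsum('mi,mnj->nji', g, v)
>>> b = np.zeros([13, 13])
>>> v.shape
(3, 3, 7)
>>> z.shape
()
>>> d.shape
(3, 2)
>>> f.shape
(3, 3, 13)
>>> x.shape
(2, 13)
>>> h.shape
(3, 2)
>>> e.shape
(2, 7)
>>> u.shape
(13, 2)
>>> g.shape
(2, 7)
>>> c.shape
(7, 13)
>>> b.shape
(13, 13)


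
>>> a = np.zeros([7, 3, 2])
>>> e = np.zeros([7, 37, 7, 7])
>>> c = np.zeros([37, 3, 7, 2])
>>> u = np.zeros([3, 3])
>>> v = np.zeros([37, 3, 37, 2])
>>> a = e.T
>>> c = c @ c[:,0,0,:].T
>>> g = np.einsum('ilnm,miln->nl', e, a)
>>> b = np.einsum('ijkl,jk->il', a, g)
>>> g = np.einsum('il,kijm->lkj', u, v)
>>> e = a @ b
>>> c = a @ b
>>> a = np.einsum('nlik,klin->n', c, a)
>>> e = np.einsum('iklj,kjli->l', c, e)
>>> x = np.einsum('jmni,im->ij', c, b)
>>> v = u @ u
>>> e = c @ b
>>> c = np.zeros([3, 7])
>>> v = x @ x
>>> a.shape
(7,)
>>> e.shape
(7, 7, 37, 7)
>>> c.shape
(3, 7)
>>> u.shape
(3, 3)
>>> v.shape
(7, 7)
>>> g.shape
(3, 37, 37)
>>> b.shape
(7, 7)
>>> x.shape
(7, 7)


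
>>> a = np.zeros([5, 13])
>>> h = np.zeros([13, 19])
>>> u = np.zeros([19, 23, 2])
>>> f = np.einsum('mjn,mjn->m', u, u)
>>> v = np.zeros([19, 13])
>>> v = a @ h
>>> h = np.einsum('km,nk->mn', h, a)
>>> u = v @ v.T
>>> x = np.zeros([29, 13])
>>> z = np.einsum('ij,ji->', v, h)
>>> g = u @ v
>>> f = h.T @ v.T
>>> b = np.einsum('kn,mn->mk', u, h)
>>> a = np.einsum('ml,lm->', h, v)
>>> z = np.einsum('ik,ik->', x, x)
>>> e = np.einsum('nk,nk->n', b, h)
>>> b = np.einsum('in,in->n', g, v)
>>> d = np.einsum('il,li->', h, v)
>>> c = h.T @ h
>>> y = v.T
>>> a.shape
()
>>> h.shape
(19, 5)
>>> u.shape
(5, 5)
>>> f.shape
(5, 5)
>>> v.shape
(5, 19)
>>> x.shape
(29, 13)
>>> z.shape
()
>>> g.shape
(5, 19)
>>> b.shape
(19,)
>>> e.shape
(19,)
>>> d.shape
()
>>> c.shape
(5, 5)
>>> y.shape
(19, 5)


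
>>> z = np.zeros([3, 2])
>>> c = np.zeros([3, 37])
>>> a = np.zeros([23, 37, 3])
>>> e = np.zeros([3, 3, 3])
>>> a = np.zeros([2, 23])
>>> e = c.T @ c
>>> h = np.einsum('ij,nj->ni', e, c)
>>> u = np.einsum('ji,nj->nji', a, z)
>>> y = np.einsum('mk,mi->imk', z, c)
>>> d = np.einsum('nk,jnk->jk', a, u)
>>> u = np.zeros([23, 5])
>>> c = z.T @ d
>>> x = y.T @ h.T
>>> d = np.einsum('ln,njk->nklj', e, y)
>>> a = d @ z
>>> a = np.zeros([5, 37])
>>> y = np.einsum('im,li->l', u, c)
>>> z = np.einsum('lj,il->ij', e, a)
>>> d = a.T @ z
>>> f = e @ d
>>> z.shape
(5, 37)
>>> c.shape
(2, 23)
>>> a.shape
(5, 37)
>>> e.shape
(37, 37)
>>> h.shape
(3, 37)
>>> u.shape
(23, 5)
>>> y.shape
(2,)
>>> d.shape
(37, 37)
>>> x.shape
(2, 3, 3)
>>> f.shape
(37, 37)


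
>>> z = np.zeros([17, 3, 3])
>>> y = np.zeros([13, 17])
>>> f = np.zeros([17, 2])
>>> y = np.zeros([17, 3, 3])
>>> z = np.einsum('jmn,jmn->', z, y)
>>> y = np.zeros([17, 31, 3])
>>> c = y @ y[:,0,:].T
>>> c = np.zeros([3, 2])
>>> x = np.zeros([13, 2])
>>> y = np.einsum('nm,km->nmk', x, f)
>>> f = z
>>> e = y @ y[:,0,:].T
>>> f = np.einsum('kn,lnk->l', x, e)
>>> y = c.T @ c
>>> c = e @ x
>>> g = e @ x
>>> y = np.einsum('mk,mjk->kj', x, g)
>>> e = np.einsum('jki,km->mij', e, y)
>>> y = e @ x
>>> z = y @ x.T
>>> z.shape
(2, 13, 13)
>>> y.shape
(2, 13, 2)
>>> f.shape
(13,)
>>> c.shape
(13, 2, 2)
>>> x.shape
(13, 2)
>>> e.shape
(2, 13, 13)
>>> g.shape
(13, 2, 2)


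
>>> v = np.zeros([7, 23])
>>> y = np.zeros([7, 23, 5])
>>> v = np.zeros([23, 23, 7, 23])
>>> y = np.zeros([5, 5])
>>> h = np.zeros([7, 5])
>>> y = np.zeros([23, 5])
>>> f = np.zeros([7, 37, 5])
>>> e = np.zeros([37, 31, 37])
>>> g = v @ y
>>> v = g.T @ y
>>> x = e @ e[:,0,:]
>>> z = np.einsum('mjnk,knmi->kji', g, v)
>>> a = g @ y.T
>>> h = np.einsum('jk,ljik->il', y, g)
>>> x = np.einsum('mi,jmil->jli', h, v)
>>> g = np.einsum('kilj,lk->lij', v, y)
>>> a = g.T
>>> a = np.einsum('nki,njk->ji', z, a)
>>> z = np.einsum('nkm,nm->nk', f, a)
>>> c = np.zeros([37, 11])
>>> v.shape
(5, 7, 23, 5)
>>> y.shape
(23, 5)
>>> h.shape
(7, 23)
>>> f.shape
(7, 37, 5)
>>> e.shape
(37, 31, 37)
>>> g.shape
(23, 7, 5)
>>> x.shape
(5, 5, 23)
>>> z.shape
(7, 37)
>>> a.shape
(7, 5)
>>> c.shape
(37, 11)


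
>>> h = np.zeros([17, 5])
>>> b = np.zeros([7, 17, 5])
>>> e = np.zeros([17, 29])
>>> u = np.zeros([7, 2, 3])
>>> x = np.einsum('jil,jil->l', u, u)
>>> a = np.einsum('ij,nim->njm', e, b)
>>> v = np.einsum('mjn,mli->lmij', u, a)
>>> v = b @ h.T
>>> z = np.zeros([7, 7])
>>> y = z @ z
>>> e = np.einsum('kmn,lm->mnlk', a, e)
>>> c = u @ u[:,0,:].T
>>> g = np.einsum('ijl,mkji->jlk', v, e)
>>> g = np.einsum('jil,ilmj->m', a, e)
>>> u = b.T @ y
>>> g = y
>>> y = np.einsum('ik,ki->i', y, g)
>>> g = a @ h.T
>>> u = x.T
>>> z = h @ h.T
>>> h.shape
(17, 5)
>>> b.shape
(7, 17, 5)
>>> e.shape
(29, 5, 17, 7)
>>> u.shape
(3,)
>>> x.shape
(3,)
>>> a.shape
(7, 29, 5)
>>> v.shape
(7, 17, 17)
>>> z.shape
(17, 17)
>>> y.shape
(7,)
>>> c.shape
(7, 2, 7)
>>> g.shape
(7, 29, 17)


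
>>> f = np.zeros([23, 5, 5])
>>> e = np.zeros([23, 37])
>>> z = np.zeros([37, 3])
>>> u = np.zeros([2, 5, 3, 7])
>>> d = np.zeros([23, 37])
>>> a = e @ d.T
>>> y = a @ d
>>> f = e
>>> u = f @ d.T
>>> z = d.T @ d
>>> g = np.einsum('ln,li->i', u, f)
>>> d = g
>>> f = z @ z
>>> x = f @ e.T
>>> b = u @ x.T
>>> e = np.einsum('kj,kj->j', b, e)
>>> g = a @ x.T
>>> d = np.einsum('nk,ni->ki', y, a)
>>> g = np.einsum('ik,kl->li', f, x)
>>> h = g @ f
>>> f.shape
(37, 37)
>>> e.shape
(37,)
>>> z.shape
(37, 37)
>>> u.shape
(23, 23)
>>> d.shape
(37, 23)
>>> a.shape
(23, 23)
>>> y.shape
(23, 37)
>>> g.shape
(23, 37)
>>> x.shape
(37, 23)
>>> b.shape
(23, 37)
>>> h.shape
(23, 37)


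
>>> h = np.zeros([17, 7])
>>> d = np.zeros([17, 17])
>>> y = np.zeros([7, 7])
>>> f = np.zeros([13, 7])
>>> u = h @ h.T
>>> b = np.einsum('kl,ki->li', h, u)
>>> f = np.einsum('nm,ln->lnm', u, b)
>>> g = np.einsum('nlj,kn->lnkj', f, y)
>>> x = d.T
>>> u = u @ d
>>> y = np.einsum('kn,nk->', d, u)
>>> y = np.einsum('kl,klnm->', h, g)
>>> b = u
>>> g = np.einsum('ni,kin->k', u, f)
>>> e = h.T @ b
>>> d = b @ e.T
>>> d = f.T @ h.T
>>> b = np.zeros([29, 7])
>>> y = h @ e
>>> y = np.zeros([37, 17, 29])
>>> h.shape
(17, 7)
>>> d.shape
(17, 17, 17)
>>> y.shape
(37, 17, 29)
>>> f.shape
(7, 17, 17)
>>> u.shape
(17, 17)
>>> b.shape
(29, 7)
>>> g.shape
(7,)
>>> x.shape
(17, 17)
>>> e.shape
(7, 17)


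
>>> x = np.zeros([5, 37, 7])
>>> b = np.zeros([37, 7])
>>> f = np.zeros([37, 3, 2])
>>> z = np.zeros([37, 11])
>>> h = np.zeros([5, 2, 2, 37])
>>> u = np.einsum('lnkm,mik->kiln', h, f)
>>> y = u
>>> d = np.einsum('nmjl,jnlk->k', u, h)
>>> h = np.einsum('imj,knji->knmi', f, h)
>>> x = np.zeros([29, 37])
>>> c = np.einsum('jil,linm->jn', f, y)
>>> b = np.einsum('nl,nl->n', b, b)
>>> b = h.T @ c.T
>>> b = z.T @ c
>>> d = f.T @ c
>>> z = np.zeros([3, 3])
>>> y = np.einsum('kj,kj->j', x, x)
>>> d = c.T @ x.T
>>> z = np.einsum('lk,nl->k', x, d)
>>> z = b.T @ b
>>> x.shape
(29, 37)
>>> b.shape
(11, 5)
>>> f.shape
(37, 3, 2)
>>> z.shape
(5, 5)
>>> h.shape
(5, 2, 3, 37)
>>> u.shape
(2, 3, 5, 2)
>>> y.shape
(37,)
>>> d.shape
(5, 29)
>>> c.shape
(37, 5)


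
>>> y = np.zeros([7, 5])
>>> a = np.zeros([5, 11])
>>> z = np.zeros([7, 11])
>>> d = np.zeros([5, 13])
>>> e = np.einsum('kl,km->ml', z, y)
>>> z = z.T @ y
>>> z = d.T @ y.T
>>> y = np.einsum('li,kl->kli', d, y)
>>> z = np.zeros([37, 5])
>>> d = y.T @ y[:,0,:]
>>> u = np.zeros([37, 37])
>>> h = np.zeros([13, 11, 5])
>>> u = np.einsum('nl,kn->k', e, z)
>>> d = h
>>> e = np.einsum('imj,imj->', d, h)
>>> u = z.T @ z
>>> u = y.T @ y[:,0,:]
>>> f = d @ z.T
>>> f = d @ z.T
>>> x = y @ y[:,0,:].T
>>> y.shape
(7, 5, 13)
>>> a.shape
(5, 11)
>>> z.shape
(37, 5)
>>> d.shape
(13, 11, 5)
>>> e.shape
()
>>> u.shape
(13, 5, 13)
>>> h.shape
(13, 11, 5)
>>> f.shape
(13, 11, 37)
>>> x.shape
(7, 5, 7)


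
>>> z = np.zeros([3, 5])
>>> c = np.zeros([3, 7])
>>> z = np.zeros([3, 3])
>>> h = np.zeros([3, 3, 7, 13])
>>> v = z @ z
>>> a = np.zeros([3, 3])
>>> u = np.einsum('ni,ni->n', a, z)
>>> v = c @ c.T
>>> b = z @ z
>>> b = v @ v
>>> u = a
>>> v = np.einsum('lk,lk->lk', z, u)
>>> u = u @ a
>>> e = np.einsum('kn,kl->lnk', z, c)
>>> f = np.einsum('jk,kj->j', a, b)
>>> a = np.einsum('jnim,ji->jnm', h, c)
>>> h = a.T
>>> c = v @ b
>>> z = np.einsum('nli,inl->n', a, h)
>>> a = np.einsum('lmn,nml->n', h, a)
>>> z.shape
(3,)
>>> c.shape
(3, 3)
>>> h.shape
(13, 3, 3)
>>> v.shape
(3, 3)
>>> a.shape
(3,)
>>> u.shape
(3, 3)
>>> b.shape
(3, 3)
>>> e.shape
(7, 3, 3)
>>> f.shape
(3,)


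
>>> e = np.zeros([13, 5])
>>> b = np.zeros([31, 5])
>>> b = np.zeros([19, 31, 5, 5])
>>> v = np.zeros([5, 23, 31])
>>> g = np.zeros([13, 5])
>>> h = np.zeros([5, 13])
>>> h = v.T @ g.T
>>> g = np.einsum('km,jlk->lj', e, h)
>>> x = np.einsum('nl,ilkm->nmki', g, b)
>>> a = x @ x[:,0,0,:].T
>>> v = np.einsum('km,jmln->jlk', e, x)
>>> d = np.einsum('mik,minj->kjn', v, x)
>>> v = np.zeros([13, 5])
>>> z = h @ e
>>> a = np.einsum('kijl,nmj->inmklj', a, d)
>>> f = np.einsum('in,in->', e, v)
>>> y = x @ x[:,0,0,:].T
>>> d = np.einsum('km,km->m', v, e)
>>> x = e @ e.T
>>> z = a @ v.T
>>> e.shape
(13, 5)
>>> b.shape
(19, 31, 5, 5)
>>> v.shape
(13, 5)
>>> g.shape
(23, 31)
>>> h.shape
(31, 23, 13)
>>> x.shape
(13, 13)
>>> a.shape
(5, 13, 19, 23, 23, 5)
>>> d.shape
(5,)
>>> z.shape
(5, 13, 19, 23, 23, 13)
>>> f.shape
()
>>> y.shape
(23, 5, 5, 23)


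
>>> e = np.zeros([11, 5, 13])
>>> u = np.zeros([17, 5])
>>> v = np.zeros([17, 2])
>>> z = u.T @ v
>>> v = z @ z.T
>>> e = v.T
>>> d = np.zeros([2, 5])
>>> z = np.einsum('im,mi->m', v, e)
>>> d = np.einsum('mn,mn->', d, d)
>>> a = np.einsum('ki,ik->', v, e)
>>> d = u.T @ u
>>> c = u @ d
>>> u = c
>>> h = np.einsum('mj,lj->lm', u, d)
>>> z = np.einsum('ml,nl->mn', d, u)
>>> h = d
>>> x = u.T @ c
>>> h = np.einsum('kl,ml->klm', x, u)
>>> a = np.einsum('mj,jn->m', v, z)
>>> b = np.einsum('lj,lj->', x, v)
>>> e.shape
(5, 5)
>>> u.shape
(17, 5)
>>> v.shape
(5, 5)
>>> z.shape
(5, 17)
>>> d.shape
(5, 5)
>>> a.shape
(5,)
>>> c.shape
(17, 5)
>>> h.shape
(5, 5, 17)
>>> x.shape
(5, 5)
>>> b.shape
()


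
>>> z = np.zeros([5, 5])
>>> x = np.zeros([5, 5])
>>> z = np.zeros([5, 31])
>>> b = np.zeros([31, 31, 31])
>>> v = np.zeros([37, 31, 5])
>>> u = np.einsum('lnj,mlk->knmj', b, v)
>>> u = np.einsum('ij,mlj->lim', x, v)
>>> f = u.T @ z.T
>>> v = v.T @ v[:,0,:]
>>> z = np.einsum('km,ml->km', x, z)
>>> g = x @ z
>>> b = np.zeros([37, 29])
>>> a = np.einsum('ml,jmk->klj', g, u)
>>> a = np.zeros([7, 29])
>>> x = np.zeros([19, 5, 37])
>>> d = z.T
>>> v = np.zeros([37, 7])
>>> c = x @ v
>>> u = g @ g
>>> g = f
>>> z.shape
(5, 5)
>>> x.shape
(19, 5, 37)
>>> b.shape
(37, 29)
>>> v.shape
(37, 7)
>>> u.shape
(5, 5)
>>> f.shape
(37, 5, 5)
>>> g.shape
(37, 5, 5)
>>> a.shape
(7, 29)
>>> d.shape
(5, 5)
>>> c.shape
(19, 5, 7)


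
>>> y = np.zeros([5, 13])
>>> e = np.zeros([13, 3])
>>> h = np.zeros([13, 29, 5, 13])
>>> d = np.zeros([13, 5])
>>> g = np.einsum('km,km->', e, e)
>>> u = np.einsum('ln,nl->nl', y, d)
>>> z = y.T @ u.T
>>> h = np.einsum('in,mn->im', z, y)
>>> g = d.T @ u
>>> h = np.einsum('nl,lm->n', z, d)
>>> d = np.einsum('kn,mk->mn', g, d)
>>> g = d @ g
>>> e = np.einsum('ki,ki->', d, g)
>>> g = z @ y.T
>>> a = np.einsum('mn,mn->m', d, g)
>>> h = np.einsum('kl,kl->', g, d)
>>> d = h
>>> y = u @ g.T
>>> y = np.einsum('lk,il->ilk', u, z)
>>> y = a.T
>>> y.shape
(13,)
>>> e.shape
()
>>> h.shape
()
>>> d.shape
()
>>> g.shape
(13, 5)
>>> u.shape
(13, 5)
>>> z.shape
(13, 13)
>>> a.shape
(13,)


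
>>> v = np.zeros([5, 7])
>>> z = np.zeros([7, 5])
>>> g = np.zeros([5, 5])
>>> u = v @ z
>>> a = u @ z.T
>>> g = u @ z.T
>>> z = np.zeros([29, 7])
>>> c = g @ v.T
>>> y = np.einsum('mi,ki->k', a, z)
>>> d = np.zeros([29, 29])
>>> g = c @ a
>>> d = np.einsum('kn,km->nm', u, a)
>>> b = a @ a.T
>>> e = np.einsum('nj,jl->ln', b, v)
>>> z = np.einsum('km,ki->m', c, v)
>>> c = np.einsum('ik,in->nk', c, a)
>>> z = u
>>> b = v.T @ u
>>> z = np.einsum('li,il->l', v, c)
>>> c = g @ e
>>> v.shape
(5, 7)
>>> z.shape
(5,)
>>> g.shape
(5, 7)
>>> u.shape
(5, 5)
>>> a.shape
(5, 7)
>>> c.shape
(5, 5)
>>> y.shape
(29,)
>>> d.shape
(5, 7)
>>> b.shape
(7, 5)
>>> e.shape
(7, 5)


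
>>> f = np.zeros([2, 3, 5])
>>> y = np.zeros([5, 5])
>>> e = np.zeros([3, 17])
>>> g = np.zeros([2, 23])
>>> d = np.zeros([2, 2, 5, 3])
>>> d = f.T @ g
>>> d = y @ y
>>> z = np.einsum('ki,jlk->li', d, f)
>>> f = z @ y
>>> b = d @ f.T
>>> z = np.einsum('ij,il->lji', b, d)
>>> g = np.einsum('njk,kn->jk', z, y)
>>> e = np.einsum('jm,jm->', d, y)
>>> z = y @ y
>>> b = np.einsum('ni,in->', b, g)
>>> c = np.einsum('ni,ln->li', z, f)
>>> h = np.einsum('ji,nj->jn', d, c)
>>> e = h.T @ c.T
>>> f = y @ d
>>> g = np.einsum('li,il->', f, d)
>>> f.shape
(5, 5)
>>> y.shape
(5, 5)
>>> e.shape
(3, 3)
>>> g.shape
()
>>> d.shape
(5, 5)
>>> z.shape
(5, 5)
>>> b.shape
()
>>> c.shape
(3, 5)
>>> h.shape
(5, 3)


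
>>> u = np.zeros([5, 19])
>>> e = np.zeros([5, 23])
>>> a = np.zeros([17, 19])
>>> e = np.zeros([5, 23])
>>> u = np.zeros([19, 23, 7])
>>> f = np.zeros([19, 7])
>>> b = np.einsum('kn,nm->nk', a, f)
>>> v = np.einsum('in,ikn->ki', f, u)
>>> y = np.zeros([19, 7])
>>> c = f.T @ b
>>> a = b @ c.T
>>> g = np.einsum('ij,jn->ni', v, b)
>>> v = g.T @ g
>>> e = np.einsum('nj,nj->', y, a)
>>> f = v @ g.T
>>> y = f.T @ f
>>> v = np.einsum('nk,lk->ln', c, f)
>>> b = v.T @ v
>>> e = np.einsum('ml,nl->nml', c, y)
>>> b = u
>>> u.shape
(19, 23, 7)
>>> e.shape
(17, 7, 17)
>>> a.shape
(19, 7)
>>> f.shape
(23, 17)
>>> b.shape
(19, 23, 7)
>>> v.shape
(23, 7)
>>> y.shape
(17, 17)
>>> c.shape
(7, 17)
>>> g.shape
(17, 23)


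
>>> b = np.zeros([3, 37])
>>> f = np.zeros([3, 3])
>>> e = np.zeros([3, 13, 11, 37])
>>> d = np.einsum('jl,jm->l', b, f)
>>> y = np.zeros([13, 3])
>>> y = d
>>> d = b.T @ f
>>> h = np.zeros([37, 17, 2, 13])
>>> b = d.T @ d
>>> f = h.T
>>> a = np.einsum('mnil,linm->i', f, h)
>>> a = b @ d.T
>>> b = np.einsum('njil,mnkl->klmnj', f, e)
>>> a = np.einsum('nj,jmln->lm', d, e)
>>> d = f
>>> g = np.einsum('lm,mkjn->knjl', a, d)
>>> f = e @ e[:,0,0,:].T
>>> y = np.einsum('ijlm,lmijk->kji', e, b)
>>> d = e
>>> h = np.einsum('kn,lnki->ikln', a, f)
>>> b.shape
(11, 37, 3, 13, 2)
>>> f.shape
(3, 13, 11, 3)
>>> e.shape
(3, 13, 11, 37)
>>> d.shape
(3, 13, 11, 37)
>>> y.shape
(2, 13, 3)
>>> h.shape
(3, 11, 3, 13)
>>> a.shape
(11, 13)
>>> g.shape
(2, 37, 17, 11)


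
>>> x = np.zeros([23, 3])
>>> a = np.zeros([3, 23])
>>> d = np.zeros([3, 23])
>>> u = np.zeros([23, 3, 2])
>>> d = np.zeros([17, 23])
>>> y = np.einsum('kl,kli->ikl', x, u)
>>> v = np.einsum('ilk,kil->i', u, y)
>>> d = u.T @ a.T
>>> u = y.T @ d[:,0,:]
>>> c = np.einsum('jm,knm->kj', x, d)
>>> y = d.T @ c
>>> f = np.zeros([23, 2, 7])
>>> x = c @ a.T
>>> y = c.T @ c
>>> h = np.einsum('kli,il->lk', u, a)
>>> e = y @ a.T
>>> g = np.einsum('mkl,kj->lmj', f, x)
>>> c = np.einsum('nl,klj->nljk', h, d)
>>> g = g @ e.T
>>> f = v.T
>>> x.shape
(2, 3)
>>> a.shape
(3, 23)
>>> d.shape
(2, 3, 3)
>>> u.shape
(3, 23, 3)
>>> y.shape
(23, 23)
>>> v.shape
(23,)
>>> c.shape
(23, 3, 3, 2)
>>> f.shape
(23,)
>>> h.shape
(23, 3)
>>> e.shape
(23, 3)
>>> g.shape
(7, 23, 23)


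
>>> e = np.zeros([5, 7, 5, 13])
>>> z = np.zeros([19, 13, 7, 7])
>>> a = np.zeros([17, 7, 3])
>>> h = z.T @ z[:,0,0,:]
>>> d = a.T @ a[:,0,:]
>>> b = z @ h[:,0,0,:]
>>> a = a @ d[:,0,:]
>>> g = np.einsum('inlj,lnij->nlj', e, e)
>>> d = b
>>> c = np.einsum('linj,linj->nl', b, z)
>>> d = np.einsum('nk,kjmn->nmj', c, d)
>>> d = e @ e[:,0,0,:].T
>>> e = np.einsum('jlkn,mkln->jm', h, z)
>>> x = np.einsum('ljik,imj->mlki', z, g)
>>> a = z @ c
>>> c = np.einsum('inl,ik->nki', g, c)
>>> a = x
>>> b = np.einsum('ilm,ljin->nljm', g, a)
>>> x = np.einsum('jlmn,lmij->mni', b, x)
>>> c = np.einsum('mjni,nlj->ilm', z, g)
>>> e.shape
(7, 19)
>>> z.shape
(19, 13, 7, 7)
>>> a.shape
(5, 19, 7, 7)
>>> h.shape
(7, 7, 13, 7)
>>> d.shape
(5, 7, 5, 5)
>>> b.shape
(7, 5, 19, 13)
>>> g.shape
(7, 5, 13)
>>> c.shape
(7, 5, 19)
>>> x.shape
(19, 13, 7)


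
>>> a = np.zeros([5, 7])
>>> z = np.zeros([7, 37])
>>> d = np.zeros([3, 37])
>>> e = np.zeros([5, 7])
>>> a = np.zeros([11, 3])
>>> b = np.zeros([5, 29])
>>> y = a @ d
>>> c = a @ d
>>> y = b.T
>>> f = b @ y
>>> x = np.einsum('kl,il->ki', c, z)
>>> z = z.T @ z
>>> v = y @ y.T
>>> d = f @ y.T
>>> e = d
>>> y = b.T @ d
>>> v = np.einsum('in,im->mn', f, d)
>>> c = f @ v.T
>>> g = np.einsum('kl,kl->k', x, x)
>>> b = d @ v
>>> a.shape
(11, 3)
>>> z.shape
(37, 37)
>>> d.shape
(5, 29)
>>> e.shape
(5, 29)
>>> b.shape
(5, 5)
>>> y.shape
(29, 29)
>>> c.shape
(5, 29)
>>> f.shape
(5, 5)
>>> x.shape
(11, 7)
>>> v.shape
(29, 5)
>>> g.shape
(11,)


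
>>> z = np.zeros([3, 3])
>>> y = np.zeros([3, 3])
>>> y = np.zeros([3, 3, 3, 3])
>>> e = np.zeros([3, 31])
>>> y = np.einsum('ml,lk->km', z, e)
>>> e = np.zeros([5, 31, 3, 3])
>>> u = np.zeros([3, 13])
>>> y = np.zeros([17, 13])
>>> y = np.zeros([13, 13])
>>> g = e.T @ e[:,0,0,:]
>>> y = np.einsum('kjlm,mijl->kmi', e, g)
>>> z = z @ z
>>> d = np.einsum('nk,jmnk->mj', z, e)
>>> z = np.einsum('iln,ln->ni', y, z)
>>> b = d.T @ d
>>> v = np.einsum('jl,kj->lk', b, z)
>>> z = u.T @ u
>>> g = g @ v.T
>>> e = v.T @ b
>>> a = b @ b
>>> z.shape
(13, 13)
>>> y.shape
(5, 3, 3)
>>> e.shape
(3, 5)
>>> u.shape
(3, 13)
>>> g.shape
(3, 3, 31, 5)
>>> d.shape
(31, 5)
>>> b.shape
(5, 5)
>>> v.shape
(5, 3)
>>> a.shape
(5, 5)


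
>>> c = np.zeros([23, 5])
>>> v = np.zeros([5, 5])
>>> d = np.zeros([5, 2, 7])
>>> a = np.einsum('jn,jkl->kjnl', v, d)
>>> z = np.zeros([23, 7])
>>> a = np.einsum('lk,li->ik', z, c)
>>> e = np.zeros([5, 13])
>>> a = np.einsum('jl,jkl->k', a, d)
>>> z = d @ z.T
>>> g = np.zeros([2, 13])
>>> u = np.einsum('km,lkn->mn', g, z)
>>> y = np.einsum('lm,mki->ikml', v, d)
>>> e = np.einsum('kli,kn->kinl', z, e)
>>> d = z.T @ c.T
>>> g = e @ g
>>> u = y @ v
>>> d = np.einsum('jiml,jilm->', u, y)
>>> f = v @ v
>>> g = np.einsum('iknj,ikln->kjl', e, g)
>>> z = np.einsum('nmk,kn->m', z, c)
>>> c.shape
(23, 5)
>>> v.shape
(5, 5)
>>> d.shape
()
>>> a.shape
(2,)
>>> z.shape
(2,)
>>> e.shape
(5, 23, 13, 2)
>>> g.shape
(23, 2, 13)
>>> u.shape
(7, 2, 5, 5)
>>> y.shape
(7, 2, 5, 5)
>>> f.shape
(5, 5)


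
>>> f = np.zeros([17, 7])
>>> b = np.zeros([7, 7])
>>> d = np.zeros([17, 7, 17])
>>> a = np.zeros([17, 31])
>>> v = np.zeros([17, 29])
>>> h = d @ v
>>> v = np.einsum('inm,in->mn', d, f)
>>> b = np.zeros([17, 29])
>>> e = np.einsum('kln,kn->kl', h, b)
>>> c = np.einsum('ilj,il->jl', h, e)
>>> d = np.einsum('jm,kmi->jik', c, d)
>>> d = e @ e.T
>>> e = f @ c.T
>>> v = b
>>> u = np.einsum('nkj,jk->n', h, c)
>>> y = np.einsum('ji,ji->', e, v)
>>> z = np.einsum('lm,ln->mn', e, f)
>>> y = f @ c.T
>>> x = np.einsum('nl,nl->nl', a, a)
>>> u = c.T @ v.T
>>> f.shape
(17, 7)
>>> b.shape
(17, 29)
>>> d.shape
(17, 17)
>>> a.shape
(17, 31)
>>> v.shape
(17, 29)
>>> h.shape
(17, 7, 29)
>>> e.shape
(17, 29)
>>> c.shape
(29, 7)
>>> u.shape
(7, 17)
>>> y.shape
(17, 29)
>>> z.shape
(29, 7)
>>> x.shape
(17, 31)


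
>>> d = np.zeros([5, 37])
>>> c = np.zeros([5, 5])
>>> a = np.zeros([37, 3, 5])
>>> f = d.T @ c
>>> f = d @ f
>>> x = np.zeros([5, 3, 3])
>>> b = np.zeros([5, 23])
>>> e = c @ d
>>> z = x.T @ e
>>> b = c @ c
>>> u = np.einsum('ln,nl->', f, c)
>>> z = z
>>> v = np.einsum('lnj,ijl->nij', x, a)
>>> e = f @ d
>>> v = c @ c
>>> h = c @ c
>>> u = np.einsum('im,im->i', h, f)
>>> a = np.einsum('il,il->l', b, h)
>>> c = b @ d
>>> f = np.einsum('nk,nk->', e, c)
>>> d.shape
(5, 37)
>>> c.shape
(5, 37)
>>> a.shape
(5,)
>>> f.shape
()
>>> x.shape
(5, 3, 3)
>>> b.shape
(5, 5)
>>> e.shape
(5, 37)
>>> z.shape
(3, 3, 37)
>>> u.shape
(5,)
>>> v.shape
(5, 5)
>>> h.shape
(5, 5)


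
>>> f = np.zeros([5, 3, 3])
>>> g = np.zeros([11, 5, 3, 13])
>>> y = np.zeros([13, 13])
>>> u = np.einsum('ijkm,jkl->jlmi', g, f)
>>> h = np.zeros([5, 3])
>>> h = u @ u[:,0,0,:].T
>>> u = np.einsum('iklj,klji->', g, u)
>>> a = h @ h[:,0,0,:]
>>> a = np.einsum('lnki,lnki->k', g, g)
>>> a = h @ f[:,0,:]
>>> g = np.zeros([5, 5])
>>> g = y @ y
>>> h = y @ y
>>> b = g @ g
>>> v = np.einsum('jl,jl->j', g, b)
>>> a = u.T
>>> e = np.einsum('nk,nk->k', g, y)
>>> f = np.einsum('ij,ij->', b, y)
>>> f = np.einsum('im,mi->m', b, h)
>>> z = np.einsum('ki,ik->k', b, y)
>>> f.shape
(13,)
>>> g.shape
(13, 13)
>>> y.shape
(13, 13)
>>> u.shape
()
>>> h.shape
(13, 13)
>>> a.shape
()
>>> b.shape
(13, 13)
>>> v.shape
(13,)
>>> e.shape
(13,)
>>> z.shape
(13,)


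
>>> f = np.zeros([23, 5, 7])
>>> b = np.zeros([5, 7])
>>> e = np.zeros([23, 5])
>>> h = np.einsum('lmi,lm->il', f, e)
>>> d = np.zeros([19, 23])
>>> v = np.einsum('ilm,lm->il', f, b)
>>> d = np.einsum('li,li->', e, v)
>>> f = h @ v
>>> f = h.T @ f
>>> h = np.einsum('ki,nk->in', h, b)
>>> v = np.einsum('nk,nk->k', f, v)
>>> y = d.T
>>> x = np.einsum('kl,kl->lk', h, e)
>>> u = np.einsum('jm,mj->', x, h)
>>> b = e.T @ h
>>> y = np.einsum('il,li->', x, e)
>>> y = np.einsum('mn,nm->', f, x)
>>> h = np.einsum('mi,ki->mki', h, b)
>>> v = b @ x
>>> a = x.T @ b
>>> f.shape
(23, 5)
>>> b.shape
(5, 5)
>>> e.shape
(23, 5)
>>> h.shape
(23, 5, 5)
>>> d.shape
()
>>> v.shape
(5, 23)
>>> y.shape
()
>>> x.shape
(5, 23)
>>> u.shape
()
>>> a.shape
(23, 5)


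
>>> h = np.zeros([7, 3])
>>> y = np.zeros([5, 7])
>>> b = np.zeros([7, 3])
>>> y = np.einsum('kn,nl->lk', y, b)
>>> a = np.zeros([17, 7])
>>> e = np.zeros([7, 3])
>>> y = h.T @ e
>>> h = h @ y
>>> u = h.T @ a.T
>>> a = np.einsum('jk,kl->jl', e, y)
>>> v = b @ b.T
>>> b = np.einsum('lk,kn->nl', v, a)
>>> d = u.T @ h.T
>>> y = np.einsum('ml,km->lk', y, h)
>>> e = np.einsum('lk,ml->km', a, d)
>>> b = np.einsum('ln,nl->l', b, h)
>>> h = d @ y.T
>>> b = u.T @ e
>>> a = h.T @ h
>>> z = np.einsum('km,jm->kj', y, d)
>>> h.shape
(17, 3)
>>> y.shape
(3, 7)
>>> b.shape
(17, 17)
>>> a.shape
(3, 3)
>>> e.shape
(3, 17)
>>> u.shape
(3, 17)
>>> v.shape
(7, 7)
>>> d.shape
(17, 7)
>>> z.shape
(3, 17)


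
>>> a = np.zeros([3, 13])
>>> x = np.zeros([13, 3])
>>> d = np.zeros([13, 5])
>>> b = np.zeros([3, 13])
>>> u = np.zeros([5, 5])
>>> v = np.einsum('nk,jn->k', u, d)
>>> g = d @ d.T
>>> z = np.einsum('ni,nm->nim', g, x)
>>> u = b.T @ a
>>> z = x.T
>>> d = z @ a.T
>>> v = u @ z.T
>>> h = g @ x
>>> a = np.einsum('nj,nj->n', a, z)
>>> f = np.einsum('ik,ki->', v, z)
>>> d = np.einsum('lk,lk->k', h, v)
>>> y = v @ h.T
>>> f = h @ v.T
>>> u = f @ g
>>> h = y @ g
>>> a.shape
(3,)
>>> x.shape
(13, 3)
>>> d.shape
(3,)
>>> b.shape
(3, 13)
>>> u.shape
(13, 13)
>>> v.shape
(13, 3)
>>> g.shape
(13, 13)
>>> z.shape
(3, 13)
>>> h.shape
(13, 13)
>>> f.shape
(13, 13)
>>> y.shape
(13, 13)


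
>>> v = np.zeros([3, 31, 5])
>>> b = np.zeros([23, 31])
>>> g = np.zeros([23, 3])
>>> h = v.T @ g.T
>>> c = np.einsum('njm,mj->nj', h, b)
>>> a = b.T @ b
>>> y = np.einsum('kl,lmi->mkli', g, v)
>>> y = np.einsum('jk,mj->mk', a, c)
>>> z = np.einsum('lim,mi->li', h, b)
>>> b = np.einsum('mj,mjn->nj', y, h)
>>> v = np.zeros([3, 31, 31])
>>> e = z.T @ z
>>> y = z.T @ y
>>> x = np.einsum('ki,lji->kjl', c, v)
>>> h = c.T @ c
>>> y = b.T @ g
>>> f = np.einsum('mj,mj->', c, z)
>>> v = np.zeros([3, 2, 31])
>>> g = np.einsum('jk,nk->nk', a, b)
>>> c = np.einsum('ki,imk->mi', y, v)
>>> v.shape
(3, 2, 31)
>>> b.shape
(23, 31)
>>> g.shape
(23, 31)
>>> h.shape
(31, 31)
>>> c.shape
(2, 3)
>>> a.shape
(31, 31)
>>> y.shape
(31, 3)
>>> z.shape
(5, 31)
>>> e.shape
(31, 31)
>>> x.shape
(5, 31, 3)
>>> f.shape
()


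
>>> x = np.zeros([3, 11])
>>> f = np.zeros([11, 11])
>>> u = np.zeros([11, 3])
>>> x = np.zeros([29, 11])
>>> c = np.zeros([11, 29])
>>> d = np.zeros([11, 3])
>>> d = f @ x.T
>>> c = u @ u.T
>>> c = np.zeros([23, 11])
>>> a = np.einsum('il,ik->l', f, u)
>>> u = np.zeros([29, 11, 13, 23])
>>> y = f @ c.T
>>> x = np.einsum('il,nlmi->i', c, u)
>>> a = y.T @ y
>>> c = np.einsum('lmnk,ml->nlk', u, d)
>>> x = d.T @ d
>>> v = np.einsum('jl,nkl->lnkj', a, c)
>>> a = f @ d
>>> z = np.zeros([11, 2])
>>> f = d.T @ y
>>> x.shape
(29, 29)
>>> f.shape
(29, 23)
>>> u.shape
(29, 11, 13, 23)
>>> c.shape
(13, 29, 23)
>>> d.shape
(11, 29)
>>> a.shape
(11, 29)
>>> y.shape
(11, 23)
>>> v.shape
(23, 13, 29, 23)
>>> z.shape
(11, 2)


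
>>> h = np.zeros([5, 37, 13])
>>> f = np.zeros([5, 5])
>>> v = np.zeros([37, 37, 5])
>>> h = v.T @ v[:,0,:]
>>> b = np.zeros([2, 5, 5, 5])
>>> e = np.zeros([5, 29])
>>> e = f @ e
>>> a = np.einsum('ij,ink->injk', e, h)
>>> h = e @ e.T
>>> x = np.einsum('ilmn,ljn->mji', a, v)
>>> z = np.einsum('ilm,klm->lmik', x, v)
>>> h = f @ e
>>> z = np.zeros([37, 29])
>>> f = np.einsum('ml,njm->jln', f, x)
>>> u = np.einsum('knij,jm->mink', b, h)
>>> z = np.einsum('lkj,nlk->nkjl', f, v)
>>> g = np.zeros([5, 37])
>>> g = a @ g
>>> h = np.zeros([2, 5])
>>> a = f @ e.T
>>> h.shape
(2, 5)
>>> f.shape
(37, 5, 29)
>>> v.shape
(37, 37, 5)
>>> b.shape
(2, 5, 5, 5)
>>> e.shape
(5, 29)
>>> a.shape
(37, 5, 5)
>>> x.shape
(29, 37, 5)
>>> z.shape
(37, 5, 29, 37)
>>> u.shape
(29, 5, 5, 2)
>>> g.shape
(5, 37, 29, 37)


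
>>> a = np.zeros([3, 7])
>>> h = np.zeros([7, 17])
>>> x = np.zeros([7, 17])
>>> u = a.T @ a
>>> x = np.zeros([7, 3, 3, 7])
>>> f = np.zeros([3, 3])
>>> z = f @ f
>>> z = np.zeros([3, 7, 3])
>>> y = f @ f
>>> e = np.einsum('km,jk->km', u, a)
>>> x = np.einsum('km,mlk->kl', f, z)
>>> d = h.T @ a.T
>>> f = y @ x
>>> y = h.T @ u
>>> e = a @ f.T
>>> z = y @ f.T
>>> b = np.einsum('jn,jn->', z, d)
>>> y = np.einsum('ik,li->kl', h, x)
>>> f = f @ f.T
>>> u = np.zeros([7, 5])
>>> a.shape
(3, 7)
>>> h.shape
(7, 17)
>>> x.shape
(3, 7)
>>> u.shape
(7, 5)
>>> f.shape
(3, 3)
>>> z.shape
(17, 3)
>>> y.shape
(17, 3)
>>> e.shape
(3, 3)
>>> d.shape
(17, 3)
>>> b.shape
()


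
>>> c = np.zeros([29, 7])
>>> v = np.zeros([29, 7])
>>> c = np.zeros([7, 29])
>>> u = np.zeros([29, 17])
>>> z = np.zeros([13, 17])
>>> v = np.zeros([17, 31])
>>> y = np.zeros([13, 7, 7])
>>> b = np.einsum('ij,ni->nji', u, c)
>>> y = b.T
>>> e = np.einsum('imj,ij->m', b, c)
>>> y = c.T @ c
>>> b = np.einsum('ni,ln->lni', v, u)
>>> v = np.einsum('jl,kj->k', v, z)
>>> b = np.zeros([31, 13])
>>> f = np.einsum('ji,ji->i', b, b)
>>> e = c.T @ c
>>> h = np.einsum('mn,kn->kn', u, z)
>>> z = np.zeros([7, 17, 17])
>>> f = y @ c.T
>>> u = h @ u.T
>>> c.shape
(7, 29)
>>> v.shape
(13,)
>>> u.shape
(13, 29)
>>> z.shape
(7, 17, 17)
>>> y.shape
(29, 29)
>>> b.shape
(31, 13)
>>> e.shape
(29, 29)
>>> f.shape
(29, 7)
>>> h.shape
(13, 17)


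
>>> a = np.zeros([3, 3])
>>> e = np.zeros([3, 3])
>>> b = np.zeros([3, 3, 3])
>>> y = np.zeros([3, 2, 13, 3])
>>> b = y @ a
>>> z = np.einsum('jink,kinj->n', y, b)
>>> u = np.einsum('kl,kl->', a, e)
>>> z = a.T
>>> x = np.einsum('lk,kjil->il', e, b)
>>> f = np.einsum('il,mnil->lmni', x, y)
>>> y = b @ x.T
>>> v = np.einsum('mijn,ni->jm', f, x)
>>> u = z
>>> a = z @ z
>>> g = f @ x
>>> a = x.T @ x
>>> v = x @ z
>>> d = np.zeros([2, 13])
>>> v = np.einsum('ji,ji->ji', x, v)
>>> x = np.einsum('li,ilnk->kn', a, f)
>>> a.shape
(3, 3)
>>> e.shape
(3, 3)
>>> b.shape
(3, 2, 13, 3)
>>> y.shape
(3, 2, 13, 13)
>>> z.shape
(3, 3)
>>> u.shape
(3, 3)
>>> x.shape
(13, 2)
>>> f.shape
(3, 3, 2, 13)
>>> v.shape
(13, 3)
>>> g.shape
(3, 3, 2, 3)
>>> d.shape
(2, 13)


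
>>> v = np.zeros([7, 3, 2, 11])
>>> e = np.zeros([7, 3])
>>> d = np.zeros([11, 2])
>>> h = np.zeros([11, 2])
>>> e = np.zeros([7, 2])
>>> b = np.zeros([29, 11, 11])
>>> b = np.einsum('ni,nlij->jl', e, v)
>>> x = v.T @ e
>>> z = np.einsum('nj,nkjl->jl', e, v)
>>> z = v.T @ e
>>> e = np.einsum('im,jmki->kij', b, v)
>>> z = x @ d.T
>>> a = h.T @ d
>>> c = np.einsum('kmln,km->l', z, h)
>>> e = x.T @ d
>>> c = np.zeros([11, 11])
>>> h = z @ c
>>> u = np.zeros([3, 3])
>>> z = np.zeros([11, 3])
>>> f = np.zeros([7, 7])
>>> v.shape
(7, 3, 2, 11)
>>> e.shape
(2, 3, 2, 2)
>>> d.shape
(11, 2)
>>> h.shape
(11, 2, 3, 11)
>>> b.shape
(11, 3)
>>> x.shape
(11, 2, 3, 2)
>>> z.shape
(11, 3)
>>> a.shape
(2, 2)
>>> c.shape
(11, 11)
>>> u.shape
(3, 3)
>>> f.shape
(7, 7)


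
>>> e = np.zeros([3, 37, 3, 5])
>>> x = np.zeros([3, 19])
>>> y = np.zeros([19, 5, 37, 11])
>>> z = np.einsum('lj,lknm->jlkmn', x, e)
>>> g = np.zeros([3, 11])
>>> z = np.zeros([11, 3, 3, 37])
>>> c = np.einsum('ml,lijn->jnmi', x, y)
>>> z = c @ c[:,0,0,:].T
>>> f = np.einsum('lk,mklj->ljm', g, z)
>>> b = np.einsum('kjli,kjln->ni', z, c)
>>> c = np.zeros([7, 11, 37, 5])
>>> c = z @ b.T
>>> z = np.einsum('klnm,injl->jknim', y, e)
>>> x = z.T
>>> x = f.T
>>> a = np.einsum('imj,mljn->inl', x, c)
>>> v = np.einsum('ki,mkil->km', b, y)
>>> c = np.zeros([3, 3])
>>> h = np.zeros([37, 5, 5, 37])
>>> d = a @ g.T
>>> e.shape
(3, 37, 3, 5)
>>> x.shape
(37, 37, 3)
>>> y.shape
(19, 5, 37, 11)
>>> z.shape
(3, 19, 37, 3, 11)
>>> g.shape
(3, 11)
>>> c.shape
(3, 3)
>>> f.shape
(3, 37, 37)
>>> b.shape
(5, 37)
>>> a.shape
(37, 5, 11)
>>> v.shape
(5, 19)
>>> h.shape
(37, 5, 5, 37)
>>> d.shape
(37, 5, 3)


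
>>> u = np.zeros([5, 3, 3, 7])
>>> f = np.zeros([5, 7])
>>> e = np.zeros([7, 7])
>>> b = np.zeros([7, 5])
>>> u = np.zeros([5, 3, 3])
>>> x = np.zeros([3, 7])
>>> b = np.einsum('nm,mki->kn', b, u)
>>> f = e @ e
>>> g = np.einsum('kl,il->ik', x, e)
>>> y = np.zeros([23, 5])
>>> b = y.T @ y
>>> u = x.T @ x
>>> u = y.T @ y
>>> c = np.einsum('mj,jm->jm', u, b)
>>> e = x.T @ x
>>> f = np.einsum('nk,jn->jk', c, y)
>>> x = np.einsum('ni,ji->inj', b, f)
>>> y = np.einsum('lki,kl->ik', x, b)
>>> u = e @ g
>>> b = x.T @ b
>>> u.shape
(7, 3)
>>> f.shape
(23, 5)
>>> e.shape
(7, 7)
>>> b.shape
(23, 5, 5)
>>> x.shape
(5, 5, 23)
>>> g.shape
(7, 3)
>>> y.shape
(23, 5)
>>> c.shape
(5, 5)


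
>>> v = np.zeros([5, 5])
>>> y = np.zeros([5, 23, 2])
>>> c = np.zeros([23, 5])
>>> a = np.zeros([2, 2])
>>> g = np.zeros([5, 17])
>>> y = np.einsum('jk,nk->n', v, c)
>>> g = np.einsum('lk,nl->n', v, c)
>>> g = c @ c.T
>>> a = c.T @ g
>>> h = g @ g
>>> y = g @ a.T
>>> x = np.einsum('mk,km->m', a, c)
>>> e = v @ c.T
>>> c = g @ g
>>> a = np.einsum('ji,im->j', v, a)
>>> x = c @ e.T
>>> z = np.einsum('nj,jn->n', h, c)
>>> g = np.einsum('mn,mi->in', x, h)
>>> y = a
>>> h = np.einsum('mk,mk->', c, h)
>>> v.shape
(5, 5)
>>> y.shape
(5,)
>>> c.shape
(23, 23)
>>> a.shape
(5,)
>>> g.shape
(23, 5)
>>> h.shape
()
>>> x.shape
(23, 5)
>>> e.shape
(5, 23)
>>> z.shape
(23,)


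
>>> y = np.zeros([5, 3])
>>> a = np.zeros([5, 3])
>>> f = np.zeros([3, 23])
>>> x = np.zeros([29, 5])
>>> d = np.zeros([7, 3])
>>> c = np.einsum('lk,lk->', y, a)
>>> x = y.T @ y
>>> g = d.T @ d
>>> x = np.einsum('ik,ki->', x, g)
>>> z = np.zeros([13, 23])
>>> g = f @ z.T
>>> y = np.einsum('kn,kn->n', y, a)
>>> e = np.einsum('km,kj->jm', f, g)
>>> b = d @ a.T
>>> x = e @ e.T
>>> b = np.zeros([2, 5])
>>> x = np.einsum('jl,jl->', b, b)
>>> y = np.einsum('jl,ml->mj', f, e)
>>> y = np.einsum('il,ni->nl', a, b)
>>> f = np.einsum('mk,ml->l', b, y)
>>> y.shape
(2, 3)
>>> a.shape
(5, 3)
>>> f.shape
(3,)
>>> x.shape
()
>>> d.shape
(7, 3)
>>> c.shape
()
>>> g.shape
(3, 13)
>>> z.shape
(13, 23)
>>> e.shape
(13, 23)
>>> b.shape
(2, 5)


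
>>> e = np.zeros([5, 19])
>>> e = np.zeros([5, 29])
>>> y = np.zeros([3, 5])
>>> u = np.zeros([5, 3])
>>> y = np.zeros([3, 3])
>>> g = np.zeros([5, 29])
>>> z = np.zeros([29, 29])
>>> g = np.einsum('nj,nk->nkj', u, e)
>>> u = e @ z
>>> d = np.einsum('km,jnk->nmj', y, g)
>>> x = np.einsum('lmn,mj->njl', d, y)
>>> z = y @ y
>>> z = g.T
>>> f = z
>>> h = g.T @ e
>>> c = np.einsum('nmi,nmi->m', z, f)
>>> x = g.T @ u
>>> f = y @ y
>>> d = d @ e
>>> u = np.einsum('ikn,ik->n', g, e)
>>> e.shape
(5, 29)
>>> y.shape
(3, 3)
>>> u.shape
(3,)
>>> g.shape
(5, 29, 3)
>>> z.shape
(3, 29, 5)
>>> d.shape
(29, 3, 29)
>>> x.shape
(3, 29, 29)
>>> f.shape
(3, 3)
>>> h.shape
(3, 29, 29)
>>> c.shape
(29,)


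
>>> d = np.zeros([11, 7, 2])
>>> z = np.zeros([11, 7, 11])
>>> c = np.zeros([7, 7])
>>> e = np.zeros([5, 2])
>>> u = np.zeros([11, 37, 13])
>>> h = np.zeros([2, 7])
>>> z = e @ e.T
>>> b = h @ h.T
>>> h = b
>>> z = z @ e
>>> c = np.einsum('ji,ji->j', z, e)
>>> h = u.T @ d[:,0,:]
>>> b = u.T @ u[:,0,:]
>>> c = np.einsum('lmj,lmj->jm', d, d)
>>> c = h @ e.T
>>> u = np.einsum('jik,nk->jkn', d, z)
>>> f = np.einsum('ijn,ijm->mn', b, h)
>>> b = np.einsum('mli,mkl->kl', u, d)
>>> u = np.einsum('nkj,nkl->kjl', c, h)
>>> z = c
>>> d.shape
(11, 7, 2)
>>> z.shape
(13, 37, 5)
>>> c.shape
(13, 37, 5)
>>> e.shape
(5, 2)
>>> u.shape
(37, 5, 2)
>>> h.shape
(13, 37, 2)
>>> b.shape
(7, 2)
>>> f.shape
(2, 13)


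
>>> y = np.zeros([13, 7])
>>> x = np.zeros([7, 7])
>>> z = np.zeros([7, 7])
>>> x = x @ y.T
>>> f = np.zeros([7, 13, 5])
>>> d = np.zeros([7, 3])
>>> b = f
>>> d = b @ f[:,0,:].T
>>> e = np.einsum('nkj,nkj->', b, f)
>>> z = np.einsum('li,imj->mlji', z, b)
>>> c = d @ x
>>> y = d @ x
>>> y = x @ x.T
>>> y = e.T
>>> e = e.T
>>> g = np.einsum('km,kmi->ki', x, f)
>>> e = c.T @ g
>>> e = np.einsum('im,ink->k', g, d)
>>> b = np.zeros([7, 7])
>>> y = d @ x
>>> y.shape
(7, 13, 13)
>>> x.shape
(7, 13)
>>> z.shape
(13, 7, 5, 7)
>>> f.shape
(7, 13, 5)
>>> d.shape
(7, 13, 7)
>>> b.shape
(7, 7)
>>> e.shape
(7,)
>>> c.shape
(7, 13, 13)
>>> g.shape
(7, 5)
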